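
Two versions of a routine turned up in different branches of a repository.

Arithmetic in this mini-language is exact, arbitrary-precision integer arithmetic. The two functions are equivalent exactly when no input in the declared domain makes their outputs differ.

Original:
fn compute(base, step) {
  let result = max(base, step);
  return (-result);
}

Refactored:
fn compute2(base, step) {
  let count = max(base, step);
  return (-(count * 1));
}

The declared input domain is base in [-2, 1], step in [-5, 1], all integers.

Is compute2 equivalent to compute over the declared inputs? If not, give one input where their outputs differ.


This is a faithful refactor — constant usage differs, local variable names differ, arithmetic usage differs, but the computed results match everywhere.
As a probe, take base=1, step=-4: compute runs result = 1; return -1; compute2 runs count = 1; return -1; both end at -1.
An exhaustive pass over the 28 declared inputs shows identical outputs.
verdict: equivalent


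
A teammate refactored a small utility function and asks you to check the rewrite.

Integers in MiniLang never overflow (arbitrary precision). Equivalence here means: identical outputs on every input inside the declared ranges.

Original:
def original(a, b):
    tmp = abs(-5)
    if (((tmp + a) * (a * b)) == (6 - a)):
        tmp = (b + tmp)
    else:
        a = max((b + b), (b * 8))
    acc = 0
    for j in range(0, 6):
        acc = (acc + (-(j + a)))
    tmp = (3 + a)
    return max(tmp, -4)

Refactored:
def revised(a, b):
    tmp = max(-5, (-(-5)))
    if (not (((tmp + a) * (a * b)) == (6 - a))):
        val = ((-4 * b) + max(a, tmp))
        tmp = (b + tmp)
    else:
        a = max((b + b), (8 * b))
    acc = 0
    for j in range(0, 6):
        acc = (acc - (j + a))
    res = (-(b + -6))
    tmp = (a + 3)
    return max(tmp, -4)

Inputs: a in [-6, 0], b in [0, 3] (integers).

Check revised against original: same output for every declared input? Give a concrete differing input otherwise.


Consider the input a=-6, b=0.
original: tmp=5, then (((tmp + a) * (a * b)) == (6 - a)) is false, then a=0, then acc=0, then (j=0), then acc=0, then (j=1), then acc=-1, then (j=2), then acc=-3, then (j=3), then acc=-6, then (j=4), then acc=-10, then (j=5), then acc=-15, then tmp=3, then returns 3
revised: tmp=5, then (not (((tmp + a) * (a * b)) == (6 - a))) is true, then val=5, then tmp=5, then acc=0, then (j=0), then acc=6, then (j=1), then acc=11, then (j=2), then acc=15, then (j=3), then acc=18, then (j=4), then acc=20, then (j=5), then acc=21, then res=6, then tmp=-3, then returns -3
3 against -3: the behavior changed.
verdict: not equivalent; witness: a=-6, b=0


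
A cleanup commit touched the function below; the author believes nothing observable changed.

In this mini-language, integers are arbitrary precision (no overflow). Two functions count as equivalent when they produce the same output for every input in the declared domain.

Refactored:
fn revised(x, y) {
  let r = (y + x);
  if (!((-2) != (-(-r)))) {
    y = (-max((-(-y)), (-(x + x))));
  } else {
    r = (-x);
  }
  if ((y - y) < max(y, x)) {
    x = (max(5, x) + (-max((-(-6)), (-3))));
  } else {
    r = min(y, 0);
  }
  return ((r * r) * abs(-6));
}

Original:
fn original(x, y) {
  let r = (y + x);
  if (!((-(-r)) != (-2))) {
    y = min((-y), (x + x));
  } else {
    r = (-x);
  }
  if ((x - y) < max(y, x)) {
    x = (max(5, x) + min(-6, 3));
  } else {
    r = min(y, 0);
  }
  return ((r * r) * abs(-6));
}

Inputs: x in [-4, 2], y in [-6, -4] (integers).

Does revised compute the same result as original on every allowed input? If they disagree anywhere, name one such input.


On input x=1, y=-6, original returns 216 while revised returns 6.
verdict: not equivalent; witness: x=1, y=-6


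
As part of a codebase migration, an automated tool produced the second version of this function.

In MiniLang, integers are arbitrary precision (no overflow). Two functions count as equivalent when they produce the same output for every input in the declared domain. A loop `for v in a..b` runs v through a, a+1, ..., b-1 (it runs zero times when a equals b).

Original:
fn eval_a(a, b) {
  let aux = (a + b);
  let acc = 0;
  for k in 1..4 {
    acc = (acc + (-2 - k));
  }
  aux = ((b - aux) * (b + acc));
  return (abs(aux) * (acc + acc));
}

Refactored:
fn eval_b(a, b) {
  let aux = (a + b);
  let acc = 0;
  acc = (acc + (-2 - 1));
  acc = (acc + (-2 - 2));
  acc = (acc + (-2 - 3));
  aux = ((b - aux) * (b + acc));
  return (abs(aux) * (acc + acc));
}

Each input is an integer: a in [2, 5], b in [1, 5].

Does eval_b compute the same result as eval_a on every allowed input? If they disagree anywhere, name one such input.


The two are interchangeable: local variable names differ, plus statement counts differ, plus constant usage differs, plus arithmetic usage differs, plus loop structure differs, and every declared input agrees.
Spot check at a=4, b=2 — eval_a: aux = 6; acc = 0; [k=1]; acc = -3; [k=2]; acc = -7; [k=3]; acc = -12; aux = 40; return -960. eval_b: aux = 6; acc = 0; acc = -3; acc = -7; acc = -12; aux = 40; return -960. Both give -960.
Every one of the 20 inputs gives matching results.
verdict: equivalent


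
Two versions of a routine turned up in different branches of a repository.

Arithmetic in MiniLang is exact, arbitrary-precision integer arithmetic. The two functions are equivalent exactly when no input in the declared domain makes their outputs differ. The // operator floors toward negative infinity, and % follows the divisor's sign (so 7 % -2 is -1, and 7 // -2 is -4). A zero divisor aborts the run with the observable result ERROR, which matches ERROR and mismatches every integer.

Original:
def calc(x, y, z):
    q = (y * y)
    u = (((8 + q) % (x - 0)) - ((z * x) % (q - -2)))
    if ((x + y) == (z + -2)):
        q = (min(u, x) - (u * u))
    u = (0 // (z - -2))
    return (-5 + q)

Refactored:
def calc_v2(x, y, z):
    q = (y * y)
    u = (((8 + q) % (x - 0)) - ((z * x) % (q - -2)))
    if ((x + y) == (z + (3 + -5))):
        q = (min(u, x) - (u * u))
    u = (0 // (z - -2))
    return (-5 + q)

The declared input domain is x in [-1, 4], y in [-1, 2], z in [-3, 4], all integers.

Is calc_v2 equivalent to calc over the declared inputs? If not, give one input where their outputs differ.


The two are interchangeable: constant usage differs; arithmetic usage differs, and every declared input agrees.
As a probe, take x=-1, y=2, z=-1: calc runs q becomes 4; next u becomes -1; next ((x + y) == (z + -2)) evaluates to false; next u becomes 0; next final value -1; calc_v2 runs q becomes 4; next u becomes -1; next ((x + y) == (z + (3 + -5))) evaluates to false; next u becomes 0; next final value -1; both end at -1.
Sweeping the whole domain (192 inputs) finds no disagreement.
verdict: equivalent


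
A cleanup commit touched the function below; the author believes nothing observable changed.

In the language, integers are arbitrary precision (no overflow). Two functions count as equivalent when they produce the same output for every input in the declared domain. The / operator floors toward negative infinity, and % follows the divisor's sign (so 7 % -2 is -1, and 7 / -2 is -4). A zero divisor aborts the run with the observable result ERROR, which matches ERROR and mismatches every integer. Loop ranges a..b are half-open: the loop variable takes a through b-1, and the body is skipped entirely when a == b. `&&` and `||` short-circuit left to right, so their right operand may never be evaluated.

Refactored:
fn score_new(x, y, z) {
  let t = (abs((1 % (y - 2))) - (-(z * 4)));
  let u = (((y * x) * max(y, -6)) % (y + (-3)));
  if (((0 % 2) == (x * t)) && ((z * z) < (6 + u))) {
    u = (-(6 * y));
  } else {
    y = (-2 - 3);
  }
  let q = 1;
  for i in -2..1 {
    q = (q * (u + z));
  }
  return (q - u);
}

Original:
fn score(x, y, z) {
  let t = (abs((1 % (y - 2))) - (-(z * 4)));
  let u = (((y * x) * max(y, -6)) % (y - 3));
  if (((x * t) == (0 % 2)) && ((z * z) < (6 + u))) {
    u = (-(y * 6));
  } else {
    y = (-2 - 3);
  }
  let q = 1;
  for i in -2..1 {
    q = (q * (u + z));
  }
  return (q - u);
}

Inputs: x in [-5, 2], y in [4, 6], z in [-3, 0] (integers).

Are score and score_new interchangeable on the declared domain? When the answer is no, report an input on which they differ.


Side by side, the visible changes include: arithmetic usage differs.
One worked example (x=-5, y=5, z=-1) — score: t = -3; u = 1; (((x * t) == (0 % 2)) && ((z * z) < (6 + u))) -> false; y = -5; q = 1; [i=-2]; q = 0; [i=-1]; q = 0; [i=0]; q = 0; return -1; score_new: t = -3; u = 1; (((0 % 2) == (x * t)) && ((z * z) < (6 + u))) -> false; y = -5; q = 1; [i=-2]; q = 0; [i=-1]; q = 0; [i=0]; q = 0; return -1; agreement on -1.
Sweeping the whole domain (96 inputs) finds no disagreement.
verdict: equivalent


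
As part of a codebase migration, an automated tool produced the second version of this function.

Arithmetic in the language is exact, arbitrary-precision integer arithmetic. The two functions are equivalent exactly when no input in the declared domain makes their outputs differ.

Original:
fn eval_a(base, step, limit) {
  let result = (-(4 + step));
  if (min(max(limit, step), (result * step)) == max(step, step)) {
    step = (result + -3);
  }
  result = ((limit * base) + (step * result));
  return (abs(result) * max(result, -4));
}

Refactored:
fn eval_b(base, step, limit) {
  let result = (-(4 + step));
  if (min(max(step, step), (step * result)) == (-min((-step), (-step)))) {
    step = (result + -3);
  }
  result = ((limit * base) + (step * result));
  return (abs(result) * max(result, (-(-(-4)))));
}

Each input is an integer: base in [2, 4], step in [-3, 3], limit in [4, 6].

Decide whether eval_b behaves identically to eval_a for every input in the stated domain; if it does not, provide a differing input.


The rewrite breaks on base=2, step=-3, limit=4, where the results are 121 and 144.
eval_a: result = -1; (min(max(limit, step), (result * step)) == max(step, step)) -> false; result = 11; return 121
eval_b: result = -1; (min(max(step, step), (step * result)) == (-min((-step), (-step)))) -> true; step = -4; result = 12; return 144
verdict: not equivalent; witness: base=2, step=-3, limit=4


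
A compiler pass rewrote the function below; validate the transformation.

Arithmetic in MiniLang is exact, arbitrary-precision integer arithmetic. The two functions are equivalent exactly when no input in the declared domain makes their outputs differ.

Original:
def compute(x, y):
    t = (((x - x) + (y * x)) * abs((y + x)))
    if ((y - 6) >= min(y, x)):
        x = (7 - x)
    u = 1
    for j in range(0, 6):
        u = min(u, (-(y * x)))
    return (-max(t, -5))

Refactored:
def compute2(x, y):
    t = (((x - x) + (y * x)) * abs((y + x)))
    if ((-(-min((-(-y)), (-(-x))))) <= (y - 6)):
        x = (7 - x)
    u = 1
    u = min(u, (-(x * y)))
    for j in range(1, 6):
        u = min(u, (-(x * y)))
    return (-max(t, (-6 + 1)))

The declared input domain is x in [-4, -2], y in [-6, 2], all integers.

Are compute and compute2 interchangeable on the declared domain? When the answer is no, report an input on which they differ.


Behavior is preserved: although constant usage differs, and loop structure differs, and min/max/abs usage differs, and arithmetic usage differs, and comparison usage differs, and statement counts differ, the outputs never diverge.
As a probe, take x=-3, y=2: compute runs t = -6; ((y - 6) >= min(y, x)) -> false; u = 1; [j=0]; u = 1; [j=1]; u = 1; [j=2]; u = 1; [j=3]; u = 1; [j=4]; u = 1; [j=5]; u = 1; return 5; compute2 runs t = -6; ((-(-min((-(-y)), (-(-x))))) <= (y - 6)) -> false; u = 1; u = 1; [j=1]; u = 1; [j=2]; u = 1; [j=3]; u = 1; [j=4]; u = 1; [j=5]; u = 1; return 5; both end at 5.
Checked all 27 inputs in the declared domain: the outputs agree on every one.
verdict: equivalent


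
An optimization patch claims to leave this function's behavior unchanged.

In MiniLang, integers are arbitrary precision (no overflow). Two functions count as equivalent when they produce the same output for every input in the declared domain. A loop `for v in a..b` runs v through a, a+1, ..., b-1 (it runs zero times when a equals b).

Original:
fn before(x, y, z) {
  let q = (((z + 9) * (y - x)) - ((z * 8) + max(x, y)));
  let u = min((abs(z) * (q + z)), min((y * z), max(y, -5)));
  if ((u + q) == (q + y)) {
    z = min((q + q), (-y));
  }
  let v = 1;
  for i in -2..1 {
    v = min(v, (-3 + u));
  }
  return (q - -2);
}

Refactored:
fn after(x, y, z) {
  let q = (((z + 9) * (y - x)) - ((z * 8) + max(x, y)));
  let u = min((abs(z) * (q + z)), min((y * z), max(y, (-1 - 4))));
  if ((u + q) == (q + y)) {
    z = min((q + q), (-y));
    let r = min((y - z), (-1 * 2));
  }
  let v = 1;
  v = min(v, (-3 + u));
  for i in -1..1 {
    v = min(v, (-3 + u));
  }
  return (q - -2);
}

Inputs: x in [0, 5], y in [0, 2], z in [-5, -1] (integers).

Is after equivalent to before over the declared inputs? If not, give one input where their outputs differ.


Changes here: arithmetic usage differs, min/max/abs usage differs, loop structure differs, local variable names differ, statement counts differ, constant usage differs; the full 90-point sweep finds no disagreement.
verdict: equivalent


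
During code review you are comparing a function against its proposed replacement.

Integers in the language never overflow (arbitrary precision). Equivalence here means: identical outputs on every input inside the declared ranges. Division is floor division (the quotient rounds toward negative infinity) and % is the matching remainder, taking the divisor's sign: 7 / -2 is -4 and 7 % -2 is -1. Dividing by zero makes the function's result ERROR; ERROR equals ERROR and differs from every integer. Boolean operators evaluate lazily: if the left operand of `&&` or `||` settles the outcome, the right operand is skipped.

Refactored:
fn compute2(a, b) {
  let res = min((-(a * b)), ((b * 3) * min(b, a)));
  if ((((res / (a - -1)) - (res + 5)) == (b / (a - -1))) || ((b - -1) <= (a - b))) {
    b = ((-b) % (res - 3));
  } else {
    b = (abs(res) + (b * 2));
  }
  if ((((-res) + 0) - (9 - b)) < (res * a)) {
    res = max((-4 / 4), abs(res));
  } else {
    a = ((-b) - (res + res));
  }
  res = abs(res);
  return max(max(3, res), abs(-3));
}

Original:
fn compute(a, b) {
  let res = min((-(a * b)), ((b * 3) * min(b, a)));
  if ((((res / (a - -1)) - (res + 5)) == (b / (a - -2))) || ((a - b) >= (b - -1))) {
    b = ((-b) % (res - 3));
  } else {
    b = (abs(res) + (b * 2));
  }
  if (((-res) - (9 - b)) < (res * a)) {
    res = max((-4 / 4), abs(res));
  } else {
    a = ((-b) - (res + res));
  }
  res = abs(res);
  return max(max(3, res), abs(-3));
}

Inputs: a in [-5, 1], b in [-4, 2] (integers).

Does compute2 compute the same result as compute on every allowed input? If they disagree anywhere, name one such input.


a=-2, b=-4 yields ERROR from compute but 8 from compute2.
verdict: not equivalent; witness: a=-2, b=-4


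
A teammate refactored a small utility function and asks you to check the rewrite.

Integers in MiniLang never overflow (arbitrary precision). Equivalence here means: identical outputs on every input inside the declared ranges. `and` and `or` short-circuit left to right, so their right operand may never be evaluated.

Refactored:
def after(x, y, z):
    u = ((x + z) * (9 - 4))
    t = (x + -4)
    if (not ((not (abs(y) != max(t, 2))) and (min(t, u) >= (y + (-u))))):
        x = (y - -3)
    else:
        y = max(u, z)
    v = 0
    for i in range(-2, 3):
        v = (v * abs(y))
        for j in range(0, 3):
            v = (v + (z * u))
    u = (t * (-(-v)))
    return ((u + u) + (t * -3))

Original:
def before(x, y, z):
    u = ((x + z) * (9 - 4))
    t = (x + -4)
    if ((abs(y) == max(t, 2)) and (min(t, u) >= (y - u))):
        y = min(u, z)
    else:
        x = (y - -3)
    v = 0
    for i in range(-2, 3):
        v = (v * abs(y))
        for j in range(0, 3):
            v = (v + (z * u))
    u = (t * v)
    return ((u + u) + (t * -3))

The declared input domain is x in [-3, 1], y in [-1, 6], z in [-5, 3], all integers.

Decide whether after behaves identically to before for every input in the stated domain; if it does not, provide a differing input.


Take x=-1, y=2, z=3.
before: u=10, then t=-5, then ((abs(y) == max(t, 2)) and (min(t, u) >= (y - u))) is true, then y=3, then v=0, then (i=-2), then v=0, then (j=0), then v=30, then (j=1), then v=60, then (j=2), then v=90, then (i=-1), then v=270, then (j=0), then v=300, then (j=1), then v=330, then (j=2), then v=360, then (i=0), then v=1080, then (j=0), then v=1110, then (j=1), then v=1140, then (j=2), then v=1170, then (i=1), then v=3510, then (j=0), then v=3540, then (j=1), then v=3570, then (j=2), then v=3600, then (i=2), then v=10800, then (j=0), then v=10830, then (j=1), then v=10860, then (j=2), then v=10890, then u=-54450, then returns -108885
after: u=10, then t=-5, then (not ((not (abs(y) != max(t, 2))) and (min(t, u) >= (y + (-u))))) is false, then y=10, then v=0, then (i=-2), then v=0, then (j=0), then v=30, then (j=1), then v=60, then (j=2), then v=90, then (i=-1), then v=900, then (j=0), then v=930, then (j=1), then v=960, then (j=2), then v=990, then (i=0), then v=9900, then (j=0), then v=9930, then (j=1), then v=9960, then (j=2), then v=9990, then (i=1), then v=99900, then (j=0), then v=99930, then (j=1), then v=99960, then (j=2), then v=99990, then (i=2), then v=999900, then (j=0), then v=999930, then (j=1), then v=999960, then (j=2), then v=999990, then u=-4999950, then returns -9999885
-108885 vs -9999885 — the two versions disagree here.
verdict: not equivalent; witness: x=-1, y=2, z=3


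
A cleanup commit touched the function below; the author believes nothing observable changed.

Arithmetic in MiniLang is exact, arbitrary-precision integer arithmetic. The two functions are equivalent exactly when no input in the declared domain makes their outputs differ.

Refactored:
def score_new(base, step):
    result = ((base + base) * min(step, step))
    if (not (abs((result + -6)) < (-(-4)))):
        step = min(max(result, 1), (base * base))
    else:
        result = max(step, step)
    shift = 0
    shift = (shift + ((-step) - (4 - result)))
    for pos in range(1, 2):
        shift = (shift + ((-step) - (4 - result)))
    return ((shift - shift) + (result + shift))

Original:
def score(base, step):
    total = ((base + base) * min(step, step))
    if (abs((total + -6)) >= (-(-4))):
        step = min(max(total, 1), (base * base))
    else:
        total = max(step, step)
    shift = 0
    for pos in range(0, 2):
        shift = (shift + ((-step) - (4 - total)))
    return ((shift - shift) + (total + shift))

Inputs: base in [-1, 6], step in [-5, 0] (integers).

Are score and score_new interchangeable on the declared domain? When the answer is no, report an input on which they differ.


Equivalent — the differences include arithmetic usage differs; boolean connective usage differs; comparison usage differs; local variable names differ; statement counts differ; constant usage differs; loop structure differs, yet no declared input distinguishes the two.
As a probe, take base=6, step=0: score runs total=0, then (abs((total + -6)) >= (-(-4))) is true, then step=1, then shift=0, then (pos=0), then shift=-5, then (pos=1), then shift=-10, then returns -10; score_new runs result=0, then (not (abs((result + -6)) < (-(-4)))) is true, then step=1, then shift=0, then shift=-5, then (pos=1), then shift=-10, then returns -10; both end at -10.
Sweeping the whole domain (48 inputs) finds no disagreement.
verdict: equivalent


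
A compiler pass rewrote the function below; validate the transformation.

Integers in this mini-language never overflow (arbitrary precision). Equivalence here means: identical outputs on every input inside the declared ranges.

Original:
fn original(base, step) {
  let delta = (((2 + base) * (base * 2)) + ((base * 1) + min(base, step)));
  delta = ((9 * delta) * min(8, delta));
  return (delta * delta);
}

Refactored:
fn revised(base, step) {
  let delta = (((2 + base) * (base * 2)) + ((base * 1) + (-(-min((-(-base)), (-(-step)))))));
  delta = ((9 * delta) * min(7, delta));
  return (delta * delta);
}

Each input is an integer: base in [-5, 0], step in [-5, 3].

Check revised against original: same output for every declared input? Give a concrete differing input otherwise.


Run the pair on base=-5, step=-5.
original: delta=20, then delta=1440, then returns 2073600
revised: delta=20, then delta=1260, then returns 1587600
2073600 vs 1587600 — the two versions disagree here.
verdict: not equivalent; witness: base=-5, step=-5


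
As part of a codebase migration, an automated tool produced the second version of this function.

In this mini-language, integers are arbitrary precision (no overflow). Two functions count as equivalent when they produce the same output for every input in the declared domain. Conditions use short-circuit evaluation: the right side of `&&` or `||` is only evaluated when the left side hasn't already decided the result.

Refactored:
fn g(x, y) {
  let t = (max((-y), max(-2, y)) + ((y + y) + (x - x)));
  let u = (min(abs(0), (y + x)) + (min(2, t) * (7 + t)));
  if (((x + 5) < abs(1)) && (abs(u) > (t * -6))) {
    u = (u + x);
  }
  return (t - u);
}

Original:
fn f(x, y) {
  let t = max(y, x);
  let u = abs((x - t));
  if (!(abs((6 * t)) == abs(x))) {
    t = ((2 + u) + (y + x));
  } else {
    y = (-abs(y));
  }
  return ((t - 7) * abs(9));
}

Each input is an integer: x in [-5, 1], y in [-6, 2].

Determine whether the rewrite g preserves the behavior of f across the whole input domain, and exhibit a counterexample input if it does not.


Not equivalent: x=-5, y=-6 separates them (-144 vs 11).
f: t := -5 | u := 0 | (!(abs((6 * t)) == abs(x))): true | t := -9 | result -144
g: t := -6 | u := -17 | (((x + 5) < abs(1)) && (abs(u) > (t * -6))): false | result 11
verdict: not equivalent; witness: x=-5, y=-6


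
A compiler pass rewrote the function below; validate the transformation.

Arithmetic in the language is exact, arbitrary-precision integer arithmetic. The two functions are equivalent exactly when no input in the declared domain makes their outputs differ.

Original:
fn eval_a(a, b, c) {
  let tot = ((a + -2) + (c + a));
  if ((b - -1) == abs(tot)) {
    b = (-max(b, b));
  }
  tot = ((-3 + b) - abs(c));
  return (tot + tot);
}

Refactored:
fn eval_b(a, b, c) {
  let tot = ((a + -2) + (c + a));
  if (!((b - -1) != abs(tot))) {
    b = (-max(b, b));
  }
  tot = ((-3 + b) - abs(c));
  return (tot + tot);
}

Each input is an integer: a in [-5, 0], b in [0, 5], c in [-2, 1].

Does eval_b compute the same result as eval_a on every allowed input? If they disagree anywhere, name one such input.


The two versions differ — the changes include boolean connective usage differs; comparison usage differs.
One worked example (a=-3, b=1, c=1) — eval_a: tot becomes -7; next ((b - -1) == abs(tot)) evaluates to false; next tot becomes -3; next final value -6; eval_b: tot becomes -7; next (!((b - -1) != abs(tot))) evaluates to false; next tot becomes -3; next final value -6; agreement on -6.
Across all 144 domain points the two functions coincide.
verdict: equivalent


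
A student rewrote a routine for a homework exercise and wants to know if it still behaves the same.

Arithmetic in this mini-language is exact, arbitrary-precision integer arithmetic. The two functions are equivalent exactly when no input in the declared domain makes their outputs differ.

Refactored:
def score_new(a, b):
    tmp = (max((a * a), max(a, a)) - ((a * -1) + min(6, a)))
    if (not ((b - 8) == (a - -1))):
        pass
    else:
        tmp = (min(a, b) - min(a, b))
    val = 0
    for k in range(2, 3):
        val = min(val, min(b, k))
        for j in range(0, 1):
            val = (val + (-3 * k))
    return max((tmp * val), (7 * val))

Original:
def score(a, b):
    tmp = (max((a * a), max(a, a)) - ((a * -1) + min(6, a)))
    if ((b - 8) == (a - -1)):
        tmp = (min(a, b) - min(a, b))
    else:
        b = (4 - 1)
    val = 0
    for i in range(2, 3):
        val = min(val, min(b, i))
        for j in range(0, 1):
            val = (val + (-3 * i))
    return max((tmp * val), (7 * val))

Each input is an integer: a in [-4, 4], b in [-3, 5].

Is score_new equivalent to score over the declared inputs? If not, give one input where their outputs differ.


Take a=-4, b=-3.
score: tmp = 16; ((b - 8) == (a - -1)) -> false; b = 3; val = 0; [i=2]; val = 0; [j=0]; val = -6; return -42
score_new: tmp = 16; (not ((b - 8) == (a - -1))) -> true; val = 0; [k=2]; val = -3; [j=0]; val = -9; return -63
-42 against -63: the behavior changed.
verdict: not equivalent; witness: a=-4, b=-3


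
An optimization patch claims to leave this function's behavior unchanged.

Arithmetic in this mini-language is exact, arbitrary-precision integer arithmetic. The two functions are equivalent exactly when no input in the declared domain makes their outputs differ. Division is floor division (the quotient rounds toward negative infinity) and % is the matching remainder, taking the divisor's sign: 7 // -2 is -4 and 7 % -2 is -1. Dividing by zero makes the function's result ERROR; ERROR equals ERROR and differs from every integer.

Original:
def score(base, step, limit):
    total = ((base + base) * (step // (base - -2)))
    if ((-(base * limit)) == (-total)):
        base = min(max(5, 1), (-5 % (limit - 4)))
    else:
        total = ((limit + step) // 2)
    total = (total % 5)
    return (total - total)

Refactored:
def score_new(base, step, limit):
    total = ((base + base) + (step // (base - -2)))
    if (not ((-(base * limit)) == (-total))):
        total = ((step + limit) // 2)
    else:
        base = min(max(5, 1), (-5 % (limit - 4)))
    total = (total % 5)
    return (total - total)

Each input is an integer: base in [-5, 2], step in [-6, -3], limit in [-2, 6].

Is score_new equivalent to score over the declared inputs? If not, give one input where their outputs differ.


These are not equivalent — on base=-5, step=-6, limit=4 the outputs split (ERROR vs 0).
score: total=-20, then ((-(base * limit)) == (-total)) is true, then a zero divisor aborts: ERROR
score_new: total=-8, then (not ((-(base * limit)) == (-total))) is true, then total=-1, then total=4, then returns 0
verdict: not equivalent; witness: base=-5, step=-6, limit=4


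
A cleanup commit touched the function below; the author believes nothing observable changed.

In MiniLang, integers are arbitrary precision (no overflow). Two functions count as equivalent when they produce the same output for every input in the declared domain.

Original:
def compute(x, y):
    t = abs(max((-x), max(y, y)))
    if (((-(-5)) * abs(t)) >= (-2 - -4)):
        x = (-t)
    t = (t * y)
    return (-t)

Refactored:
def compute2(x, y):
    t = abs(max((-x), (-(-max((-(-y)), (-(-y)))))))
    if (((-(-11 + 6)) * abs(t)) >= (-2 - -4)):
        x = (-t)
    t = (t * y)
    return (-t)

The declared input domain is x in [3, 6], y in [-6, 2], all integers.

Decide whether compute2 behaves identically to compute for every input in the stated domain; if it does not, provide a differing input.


This is a faithful refactor — constant usage differs; also arithmetic usage differs, but the computed results match everywhere.
Tracing x=3, y=1: compute: t=1, then (((-(-5)) * abs(t)) >= (-2 - -4)) is true, then x=-1, then t=1, then returns -1 | compute2: t=1, then (((-(-11 + 6)) * abs(t)) >= (-2 - -4)) is true, then x=-1, then t=1, then returns -1 — matching result -1.
Across all 36 domain points the two functions coincide.
verdict: equivalent


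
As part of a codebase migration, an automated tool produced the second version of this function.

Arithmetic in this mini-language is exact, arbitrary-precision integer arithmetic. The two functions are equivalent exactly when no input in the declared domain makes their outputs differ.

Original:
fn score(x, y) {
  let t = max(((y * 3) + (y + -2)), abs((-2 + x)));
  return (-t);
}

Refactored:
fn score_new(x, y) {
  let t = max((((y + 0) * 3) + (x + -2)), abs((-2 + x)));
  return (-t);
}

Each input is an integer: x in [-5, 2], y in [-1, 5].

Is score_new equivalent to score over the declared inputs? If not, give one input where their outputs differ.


These are not equivalent — on x=-5, y=3 the outputs split (-10 vs -7).
score: t = 10; return -10
score_new: t = 7; return -7
verdict: not equivalent; witness: x=-5, y=3


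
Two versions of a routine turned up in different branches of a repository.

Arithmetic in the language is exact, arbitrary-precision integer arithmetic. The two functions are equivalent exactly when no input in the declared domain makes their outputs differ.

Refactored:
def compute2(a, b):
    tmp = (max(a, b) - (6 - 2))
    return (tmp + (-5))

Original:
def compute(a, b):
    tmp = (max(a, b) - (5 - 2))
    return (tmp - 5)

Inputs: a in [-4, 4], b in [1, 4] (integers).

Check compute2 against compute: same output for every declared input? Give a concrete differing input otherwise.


Take a=-4, b=1.
compute: tmp := -2 | result -7
compute2: tmp := -3 | result -8
-7 and -8 differ, so these are not the same function on this domain.
verdict: not equivalent; witness: a=-4, b=1


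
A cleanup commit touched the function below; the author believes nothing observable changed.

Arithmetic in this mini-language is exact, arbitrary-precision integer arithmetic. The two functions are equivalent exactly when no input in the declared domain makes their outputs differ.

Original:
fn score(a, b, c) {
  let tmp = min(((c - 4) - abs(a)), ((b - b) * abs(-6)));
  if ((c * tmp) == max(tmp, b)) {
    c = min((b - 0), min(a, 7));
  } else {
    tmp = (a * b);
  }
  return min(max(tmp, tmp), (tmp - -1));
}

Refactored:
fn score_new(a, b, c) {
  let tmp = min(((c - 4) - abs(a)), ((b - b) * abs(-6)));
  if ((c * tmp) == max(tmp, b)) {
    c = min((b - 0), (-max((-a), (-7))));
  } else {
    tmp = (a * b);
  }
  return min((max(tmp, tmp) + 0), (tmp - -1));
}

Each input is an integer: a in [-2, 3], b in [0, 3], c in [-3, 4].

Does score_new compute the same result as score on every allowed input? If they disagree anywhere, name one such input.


Changes here: min/max/abs usage differs, plus constant usage differs, plus arithmetic usage differs; the full 192-point sweep finds no disagreement.
verdict: equivalent


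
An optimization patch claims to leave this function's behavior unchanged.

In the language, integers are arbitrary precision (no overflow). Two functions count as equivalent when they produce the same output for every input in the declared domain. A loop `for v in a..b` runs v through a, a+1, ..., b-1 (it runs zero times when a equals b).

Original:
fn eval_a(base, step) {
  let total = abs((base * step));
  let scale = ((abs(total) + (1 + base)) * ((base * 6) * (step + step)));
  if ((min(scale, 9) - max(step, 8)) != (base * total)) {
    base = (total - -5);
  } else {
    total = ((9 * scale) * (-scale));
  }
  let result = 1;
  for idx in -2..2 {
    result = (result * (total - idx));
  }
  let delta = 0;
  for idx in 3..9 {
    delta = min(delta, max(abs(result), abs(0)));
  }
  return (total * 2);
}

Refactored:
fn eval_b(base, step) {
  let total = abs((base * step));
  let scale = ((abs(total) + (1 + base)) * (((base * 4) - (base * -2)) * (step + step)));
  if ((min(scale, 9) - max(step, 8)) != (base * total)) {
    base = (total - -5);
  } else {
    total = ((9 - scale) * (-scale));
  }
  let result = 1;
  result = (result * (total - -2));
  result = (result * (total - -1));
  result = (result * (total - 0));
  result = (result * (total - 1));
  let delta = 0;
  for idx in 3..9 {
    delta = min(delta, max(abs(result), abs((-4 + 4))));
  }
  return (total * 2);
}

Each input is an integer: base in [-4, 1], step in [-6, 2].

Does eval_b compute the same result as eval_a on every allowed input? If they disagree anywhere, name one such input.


Try base=1, step=1.
eval_a: total becomes 1; next scale becomes 36; next ((min(scale, 9) - max(step, 8)) != (base * total)) evaluates to false; next total becomes -11664; next result becomes 1; next at idx=-2:; next result becomes -11662; next at idx=-1:; next result becomes 136013906; next at idx=0:; next result becomes -1586466199584; next at idx=1:; next result becomes 18506128218147360; next delta becomes 0; next at idx=3:; next delta becomes 0; next at idx=4:; next delta becomes 0; next at idx=5:; next delta becomes 0; next at idx=6:; next delta becomes 0; next at idx=7:; next delta becomes 0; next at idx=8:; next delta becomes 0; next final value -23328
eval_b: total becomes 1; next scale becomes 36; next ((min(scale, 9) - max(step, 8)) != (base * total)) evaluates to false; next total becomes 972; next result becomes 1; next result becomes 974; next result becomes 947702; next result becomes 921166344; next result becomes 894452520024; next delta becomes 0; next at idx=3:; next delta becomes 0; next at idx=4:; next delta becomes 0; next at idx=5:; next delta becomes 0; next at idx=6:; next delta becomes 0; next at idx=7:; next delta becomes 0; next at idx=8:; next delta becomes 0; next final value 1944
-23328 != 1944, so the rewrite changes behavior.
verdict: not equivalent; witness: base=1, step=1


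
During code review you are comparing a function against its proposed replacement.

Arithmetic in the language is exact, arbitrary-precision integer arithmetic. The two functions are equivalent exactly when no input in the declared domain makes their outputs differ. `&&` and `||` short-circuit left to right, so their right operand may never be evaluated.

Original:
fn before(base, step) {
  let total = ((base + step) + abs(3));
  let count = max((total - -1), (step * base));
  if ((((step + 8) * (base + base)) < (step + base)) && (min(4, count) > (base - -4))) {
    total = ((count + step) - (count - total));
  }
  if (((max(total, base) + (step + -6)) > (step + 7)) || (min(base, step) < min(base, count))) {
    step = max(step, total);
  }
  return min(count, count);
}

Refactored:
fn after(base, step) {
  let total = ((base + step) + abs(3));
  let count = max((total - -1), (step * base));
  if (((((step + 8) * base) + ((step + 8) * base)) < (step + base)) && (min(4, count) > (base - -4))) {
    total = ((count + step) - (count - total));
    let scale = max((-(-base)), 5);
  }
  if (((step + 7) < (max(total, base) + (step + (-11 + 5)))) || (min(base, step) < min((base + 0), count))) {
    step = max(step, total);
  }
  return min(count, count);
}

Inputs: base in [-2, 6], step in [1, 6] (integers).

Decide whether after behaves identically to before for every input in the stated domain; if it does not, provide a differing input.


Comparing the listings, the differences include: constant usage differs; also comparison usage differs; also statement counts differ; also local variable names differ; also min/max/abs usage differs; also arithmetic usage differs.
Spot check at base=5, step=3 — before: total := 11 | count := 15 | ((((step + 8) * (base + base)) < (step + base)) && (min(4, count) > (base - -4))): false | (((max(total, base) + (step + -6)) > (step + 7)) || (min(base, step) < min(base, count))): true | step := 11 | result 15. after: total := 11 | count := 15 | (((((step + 8) * base) + ((step + 8) * base)) < (step + base)) && (min(4, count) > (base - -4))): false | (((step + 7) < (max(total, base) + (step + (-11 + 5)))) || (min(base, step) < min((base + 0), count))): true | step := 11 | result 15. Both give 15.
Every one of the 54 inputs gives matching results.
verdict: equivalent


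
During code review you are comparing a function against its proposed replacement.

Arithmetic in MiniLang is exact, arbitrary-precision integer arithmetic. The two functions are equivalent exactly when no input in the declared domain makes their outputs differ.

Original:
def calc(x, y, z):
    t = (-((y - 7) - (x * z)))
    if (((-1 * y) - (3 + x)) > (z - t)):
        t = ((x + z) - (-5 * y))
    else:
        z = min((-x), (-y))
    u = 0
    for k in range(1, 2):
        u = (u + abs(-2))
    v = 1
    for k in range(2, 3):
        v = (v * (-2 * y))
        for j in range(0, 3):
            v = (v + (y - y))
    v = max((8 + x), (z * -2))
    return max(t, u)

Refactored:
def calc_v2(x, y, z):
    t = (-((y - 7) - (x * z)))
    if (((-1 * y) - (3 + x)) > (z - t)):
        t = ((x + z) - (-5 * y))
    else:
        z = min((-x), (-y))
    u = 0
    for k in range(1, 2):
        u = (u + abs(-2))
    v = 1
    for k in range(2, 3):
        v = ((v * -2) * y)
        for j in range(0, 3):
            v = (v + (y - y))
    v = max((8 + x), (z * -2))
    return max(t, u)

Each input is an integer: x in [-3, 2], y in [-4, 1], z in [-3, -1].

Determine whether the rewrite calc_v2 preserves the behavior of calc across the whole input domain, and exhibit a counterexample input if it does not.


Changes here: same computation, different form; the full 108-point sweep finds no disagreement.
verdict: equivalent


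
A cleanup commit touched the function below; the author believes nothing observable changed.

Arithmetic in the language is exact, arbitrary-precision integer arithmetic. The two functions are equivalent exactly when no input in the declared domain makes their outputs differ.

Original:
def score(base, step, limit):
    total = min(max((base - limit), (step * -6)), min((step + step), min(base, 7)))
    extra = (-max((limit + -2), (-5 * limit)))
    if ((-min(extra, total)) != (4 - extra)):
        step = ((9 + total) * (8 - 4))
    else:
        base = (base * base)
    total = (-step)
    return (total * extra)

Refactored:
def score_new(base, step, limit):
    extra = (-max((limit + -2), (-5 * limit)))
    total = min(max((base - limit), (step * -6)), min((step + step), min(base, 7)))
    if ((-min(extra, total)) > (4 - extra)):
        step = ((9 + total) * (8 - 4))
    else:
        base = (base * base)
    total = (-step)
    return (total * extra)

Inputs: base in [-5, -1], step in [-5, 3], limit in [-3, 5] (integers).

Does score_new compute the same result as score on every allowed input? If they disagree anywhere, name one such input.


Not equivalent: base=-5, step=-5, limit=-3 separates them (-60 vs -75).
score: total := -10 | extra := -15 | ((-min(extra, total)) != (4 - extra)): true | step := -4 | total := 4 | result -60
score_new: extra := -15 | total := -10 | ((-min(extra, total)) > (4 - extra)): false | base := 25 | total := 5 | result -75
verdict: not equivalent; witness: base=-5, step=-5, limit=-3


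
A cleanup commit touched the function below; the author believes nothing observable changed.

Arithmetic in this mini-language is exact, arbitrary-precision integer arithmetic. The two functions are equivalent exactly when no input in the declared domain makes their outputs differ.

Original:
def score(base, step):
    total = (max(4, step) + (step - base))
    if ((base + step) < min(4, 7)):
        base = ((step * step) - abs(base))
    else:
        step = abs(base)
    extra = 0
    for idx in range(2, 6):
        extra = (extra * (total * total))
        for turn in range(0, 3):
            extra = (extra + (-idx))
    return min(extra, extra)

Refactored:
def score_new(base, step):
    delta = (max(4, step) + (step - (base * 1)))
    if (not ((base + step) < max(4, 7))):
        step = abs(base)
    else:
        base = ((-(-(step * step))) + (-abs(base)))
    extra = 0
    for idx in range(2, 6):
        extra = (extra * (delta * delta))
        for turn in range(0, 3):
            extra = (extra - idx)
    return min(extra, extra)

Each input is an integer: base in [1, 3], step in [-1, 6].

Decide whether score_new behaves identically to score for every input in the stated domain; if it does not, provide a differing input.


The suspicious edit (`min(4, 7)` became `max(4, 7)`) never changes the result for any input inside the declared domain.
Spot check at base=1, step=-1 — score: total = 2; ((base + step) < min(4, 7)) -> true; base = 0; extra = 0; [idx=2]; extra = 0; [turn=0]; extra = -2; [turn=1]; extra = -4; [turn=2]; extra = -6; [idx=3]; extra = -24; [turn=0]; extra = -27; [turn=1]; extra = -30; [turn=2]; extra = -33; [idx=4]; extra = -132; [turn=0]; extra = -136; [turn=1]; extra = -140; [turn=2]; extra = -144; [idx=5]; extra = -576; [turn=0]; extra = -581; [turn=1]; extra = -586; [turn=2]; extra = -591; return -591. score_new: delta = 2; (not ((base + step) < max(4, 7))) -> false; base = 0; extra = 0; [idx=2]; extra = 0; [turn=0]; extra = -2; [turn=1]; extra = -4; [turn=2]; extra = -6; [idx=3]; extra = -24; [turn=0]; extra = -27; [turn=1]; extra = -30; [turn=2]; extra = -33; [idx=4]; extra = -132; [turn=0]; extra = -136; [turn=1]; extra = -140; [turn=2]; extra = -144; [idx=5]; extra = -576; [turn=0]; extra = -581; [turn=1]; extra = -586; [turn=2]; extra = -591; return -591. Both give -591.
An exhaustive pass over the 24 declared inputs shows identical outputs.
verdict: equivalent
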